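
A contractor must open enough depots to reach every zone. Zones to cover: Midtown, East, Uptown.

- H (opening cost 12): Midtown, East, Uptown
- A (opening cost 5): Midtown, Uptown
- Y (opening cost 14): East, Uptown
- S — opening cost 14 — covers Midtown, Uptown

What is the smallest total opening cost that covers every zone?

12

H alone covers Midtown, East, Uptown — every zone.
Total opening cost: 12.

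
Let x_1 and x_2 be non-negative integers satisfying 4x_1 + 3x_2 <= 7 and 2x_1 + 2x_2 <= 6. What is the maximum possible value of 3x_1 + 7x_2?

14

(x_1,x_2)=(0,2): 4·0+3·2=6≤7, 2·0+2·2=4≤6, objective 14.
(x_1,x_2)=(1,1): 4·1+3·1=7≤7, 2·1+2·1=4≤6, objective 10.
(x_1,x_2)=(0,1): 4·0+3·1=3≤7, 2·0+2·1=2≤6, objective 7.
Maximum is 14 at (x_1,x_2)=(0,2).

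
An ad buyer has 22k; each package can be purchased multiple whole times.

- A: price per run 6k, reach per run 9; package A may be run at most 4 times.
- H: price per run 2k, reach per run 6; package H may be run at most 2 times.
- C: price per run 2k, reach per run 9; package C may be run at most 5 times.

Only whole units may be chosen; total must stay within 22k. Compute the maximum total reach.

C has the best ratio (9/2); taking only C gives at most 5×9 = 45 (stopped by the supply cap of 5).
Mixing does better — 1×A, 2×H, and 5×C: price 20 ≤ 22, reach 1·9 + 2·6 + 5·9 = 66.

66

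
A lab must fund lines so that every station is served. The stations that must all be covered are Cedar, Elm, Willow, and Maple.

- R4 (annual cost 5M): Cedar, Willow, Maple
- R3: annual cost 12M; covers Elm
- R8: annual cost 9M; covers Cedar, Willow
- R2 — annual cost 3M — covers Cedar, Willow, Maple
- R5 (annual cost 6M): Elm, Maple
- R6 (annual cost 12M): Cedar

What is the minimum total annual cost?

9

Choose R2 and R5: together they cover Cedar, Elm, Willow, Maple — every station.
Total annual cost: 3 + 6 = 9.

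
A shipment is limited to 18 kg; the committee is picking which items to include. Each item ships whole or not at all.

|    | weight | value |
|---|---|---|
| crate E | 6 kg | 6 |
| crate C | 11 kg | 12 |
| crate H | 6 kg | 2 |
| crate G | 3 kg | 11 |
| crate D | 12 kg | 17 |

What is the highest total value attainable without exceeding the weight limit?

28

Take crate G and crate D: weight 3 + 12 = 15 ≤ 18, value 11 + 17 = 28.
No other feasible combination does better.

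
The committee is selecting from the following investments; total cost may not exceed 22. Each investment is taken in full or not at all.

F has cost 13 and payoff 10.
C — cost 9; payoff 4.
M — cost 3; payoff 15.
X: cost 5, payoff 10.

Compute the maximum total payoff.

35

M + X: cost 3 + 5 = 8 ≤ 22, payoff 15 + 10 = 25.
F + M + X: cost 13 + 3 + 5 = 21 ≤ 22, payoff 10 + 15 + 10 = 35.
C + M + X: cost 9 + 3 + 5 = 17 ≤ 22, payoff 4 + 15 + 10 = 29.
Best is F, M, and X with total payoff 35.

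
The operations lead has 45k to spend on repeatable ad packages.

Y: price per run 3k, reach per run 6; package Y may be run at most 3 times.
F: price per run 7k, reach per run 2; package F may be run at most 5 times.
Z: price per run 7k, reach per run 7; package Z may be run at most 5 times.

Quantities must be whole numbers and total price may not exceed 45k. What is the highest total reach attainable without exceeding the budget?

53

Y has the best ratio (6/3); taking only Y gives at most 3×6 = 18 (stopped by the supply cap of 3).
Mixing does better — 3×Y and 5×Z: price 44 ≤ 45, reach 3·6 + 5·7 = 53.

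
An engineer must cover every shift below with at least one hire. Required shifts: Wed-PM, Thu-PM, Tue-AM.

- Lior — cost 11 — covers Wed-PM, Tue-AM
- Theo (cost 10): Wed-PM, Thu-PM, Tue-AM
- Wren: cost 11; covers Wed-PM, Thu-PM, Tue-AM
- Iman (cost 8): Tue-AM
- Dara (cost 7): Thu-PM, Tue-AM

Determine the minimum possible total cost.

10

Theo alone covers Wed-PM, Thu-PM, Tue-AM — every shift.
Total cost: 10.
No cover costs less than 10.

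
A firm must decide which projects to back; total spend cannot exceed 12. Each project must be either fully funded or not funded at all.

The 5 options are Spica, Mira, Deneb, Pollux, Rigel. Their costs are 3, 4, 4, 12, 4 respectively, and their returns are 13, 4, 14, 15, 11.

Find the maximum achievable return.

Spica + Mira + Deneb: cost 3 + 4 + 4 = 11 ≤ 12, return 13 + 4 + 14 = 31.
Spica + Deneb + Rigel: cost 3 + 4 + 4 = 11 ≤ 12, return 13 + 14 + 11 = 38.
Mira + Deneb + Rigel: cost 4 + 4 + 4 = 12 ≤ 12, return 4 + 14 + 11 = 29.
Best is Spica, Deneb, and Rigel with total return 38.

38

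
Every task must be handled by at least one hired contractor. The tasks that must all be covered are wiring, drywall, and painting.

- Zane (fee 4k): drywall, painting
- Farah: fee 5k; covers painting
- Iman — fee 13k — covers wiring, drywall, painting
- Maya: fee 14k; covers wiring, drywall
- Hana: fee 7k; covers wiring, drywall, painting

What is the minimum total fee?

7

This is an integer covering problem.
The greedy cost-per-new-task heuristic would pick Zane and Hana for 11, but a cheaper cover exists.
Hana alone covers wiring, drywall, painting — every task.
Total fee: 7.
No cover costs less than 7.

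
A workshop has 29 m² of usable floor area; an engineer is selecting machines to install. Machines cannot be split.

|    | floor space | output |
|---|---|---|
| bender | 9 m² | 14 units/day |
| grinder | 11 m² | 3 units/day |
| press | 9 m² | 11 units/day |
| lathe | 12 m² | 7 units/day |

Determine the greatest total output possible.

Allowing fractional choices, the relaxed optimum would be about 31.4, but machines are indivisible.
bender + press: floor space 9 + 9 = 18 ≤ 29, output 14 + 11 = 25.
bender + grinder + press: floor space 9 + 11 + 9 = 29 ≤ 29, output 14 + 3 + 11 = 28.
bender + lathe: floor space 9 + 12 = 21 ≤ 29, output 14 + 7 = 21.
Best is bender, grinder, and press with total output 28.

28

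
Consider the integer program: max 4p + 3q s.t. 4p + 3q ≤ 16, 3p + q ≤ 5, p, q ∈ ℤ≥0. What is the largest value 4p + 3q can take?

15

(p,q)=(0,5): 4·0+3·5=15≤16, 3·0+1·5=5≤5, objective 15.
(p,q)=(0,4): 4·0+3·4=12≤16, 3·0+1·4=4≤5, objective 12.
No feasible integer point exceeds 15.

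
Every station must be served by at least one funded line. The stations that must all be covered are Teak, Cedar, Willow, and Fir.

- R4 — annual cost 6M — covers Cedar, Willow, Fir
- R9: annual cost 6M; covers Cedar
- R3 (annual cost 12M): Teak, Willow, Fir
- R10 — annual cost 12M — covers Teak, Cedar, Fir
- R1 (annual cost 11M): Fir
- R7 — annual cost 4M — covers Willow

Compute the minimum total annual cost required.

The greedy cost-per-new-station heuristic would pick R4 and R3 for 18, but a cheaper cover exists.
Choose R10 and R7: together they cover Teak, Cedar, Willow, Fir — every station.
Total annual cost: 12 + 4 = 16.
No cover costs less than 16.

16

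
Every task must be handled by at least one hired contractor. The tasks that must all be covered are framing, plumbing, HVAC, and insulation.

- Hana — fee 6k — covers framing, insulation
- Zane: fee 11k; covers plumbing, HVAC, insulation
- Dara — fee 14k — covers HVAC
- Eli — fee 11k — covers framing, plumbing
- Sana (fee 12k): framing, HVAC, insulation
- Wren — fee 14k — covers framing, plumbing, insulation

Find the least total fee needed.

Choose Hana and Zane: together they cover framing, plumbing, HVAC, insulation — every task.
Total fee: 6 + 11 = 17.
No cover costs less than 17.

17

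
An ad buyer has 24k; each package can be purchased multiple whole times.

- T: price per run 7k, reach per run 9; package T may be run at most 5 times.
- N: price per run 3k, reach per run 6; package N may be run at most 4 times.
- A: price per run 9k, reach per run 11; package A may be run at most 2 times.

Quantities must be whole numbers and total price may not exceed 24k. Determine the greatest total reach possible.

36

N has the best ratio (6/3); taking only N gives at most 4×6 = 24 (stopped by the supply cap of 4).
Mixing does better — 2×T and 3×N: price 23 ≤ 24, reach 2·9 + 3·6 = 36.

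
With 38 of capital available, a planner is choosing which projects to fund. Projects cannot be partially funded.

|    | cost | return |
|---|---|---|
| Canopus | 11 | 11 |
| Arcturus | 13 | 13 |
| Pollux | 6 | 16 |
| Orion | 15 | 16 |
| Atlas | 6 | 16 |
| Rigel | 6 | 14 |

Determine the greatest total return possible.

Canopus + Pollux + Orion + Atlas: cost 11 + 6 + 15 + 6 = 38 ≤ 38, return 11 + 16 + 16 + 16 = 59.
Pollux + Orion + Atlas + Rigel: cost 6 + 15 + 6 + 6 = 33 ≤ 38, return 16 + 16 + 16 + 14 = 62.
Arcturus + Pollux + Atlas + Rigel: cost 13 + 6 + 6 + 6 = 31 ≤ 38, return 13 + 16 + 16 + 14 = 59.
Best is Pollux, Orion, Atlas, and Rigel with total return 62.

62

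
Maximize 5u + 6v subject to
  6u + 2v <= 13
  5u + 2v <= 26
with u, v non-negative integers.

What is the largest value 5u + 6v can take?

36

(u,v)=(0,6): 6·0+2·6=12≤13, 5·0+2·6=12≤26, objective 36.
(u,v)=(0,5): 6·0+2·5=10≤13, 5·0+2·5=10≤26, objective 30.
Maximum is 36 at (u,v)=(0,6).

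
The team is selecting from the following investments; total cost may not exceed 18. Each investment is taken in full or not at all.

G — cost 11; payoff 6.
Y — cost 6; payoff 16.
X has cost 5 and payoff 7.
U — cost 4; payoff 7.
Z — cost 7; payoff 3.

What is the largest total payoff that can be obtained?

30

Y + X + Z: cost 6 + 5 + 7 = 18 ≤ 18, payoff 16 + 7 + 3 = 26.
Y + X + U: cost 6 + 5 + 4 = 15 ≤ 18, payoff 16 + 7 + 7 = 30.
Y + U + Z: cost 6 + 4 + 7 = 17 ≤ 18, payoff 16 + 7 + 3 = 26.
Best is Y, X, and U with total payoff 30.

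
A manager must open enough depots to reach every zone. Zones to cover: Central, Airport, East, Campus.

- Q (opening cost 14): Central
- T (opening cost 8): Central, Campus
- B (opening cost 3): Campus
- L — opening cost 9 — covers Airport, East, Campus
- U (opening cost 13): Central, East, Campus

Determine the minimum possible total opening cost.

The greedy cost-per-new-zone heuristic would pick B, L, and T for 20, but a cheaper cover exists.
Choose T and L: together they cover Central, Airport, East, Campus — every zone.
Total opening cost: 8 + 9 = 17.
No cover costs less than 17.

17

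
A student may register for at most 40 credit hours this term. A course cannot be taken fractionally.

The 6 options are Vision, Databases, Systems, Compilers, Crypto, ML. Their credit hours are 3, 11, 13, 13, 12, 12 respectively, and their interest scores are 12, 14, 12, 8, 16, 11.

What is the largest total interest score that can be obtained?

Treat it as a binary knapsack problem.
Take Vision, Databases, Systems, and Crypto: credit hours 3 + 11 + 13 + 12 = 39 ≤ 40, interest score 12 + 14 + 12 + 16 = 54.
No other feasible combination does better.

54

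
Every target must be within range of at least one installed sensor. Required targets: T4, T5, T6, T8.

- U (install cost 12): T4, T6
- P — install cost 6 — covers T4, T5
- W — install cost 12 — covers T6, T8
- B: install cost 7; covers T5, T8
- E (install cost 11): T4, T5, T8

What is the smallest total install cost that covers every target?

Choose P and W: together they cover T4, T5, T6, T8 — every target.
Total install cost: 6 + 12 = 18.
No cover costs less than 18.

18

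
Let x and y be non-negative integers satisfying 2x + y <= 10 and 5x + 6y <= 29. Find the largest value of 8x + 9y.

The continuous relaxation peaks at (4.43, 1.14) with value 45.71; rounding to a feasible lattice point costs some objective.
(x,y)=(1,4): 2·1+1·4=6≤10, 5·1+6·4=29≤29, objective 44.
(x,y)=(2,3): 2·2+1·3=7≤10, 5·2+6·3=28≤29, objective 43.
(x,y)=(3,2): 2·3+1·2=8≤10, 5·3+6·2=27≤29, objective 42.
(x,y)=(4,1): 2·4+1·1=9≤10, 5·4+6·1=26≤29, objective 41.
No feasible integer point exceeds 44.

44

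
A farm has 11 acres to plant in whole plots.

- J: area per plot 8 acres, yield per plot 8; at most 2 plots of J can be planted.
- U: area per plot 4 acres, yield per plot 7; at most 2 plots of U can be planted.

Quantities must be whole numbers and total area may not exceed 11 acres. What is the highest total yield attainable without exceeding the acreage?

This is a bounded integer knapsack.
U has the best ratio (7/4); taking only U gives at most 2×7 = 14 (stopped by the area limit).
Optimal: 2×U: area 8 ≤ 11, yield 2·7 = 14.

14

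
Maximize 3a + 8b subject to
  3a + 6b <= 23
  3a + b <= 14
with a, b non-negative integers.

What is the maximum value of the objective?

27

(a,b)=(1,3): 3·1+6·3=21≤23, 3·1+1·3=6≤14, objective 27.
(a,b)=(0,3): 3·0+6·3=18≤23, 3·0+1·3=3≤14, objective 24.
(a,b)=(2,2): 3·2+6·2=18≤23, 3·2+1·2=8≤14, objective 22.
Maximum is 27 at (a,b)=(1,3).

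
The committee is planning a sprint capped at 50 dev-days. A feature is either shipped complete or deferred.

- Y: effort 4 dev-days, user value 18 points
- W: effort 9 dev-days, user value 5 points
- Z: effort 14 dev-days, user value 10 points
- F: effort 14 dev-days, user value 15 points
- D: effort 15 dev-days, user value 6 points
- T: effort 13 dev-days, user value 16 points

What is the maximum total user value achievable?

59

Allowing fractional choices, the relaxed optimum would be about 61.8, but features are indivisible.
Y + W + F + T: effort 4 + 9 + 14 + 13 = 40 ≤ 50, user value 18 + 5 + 15 + 16 = 54.
Y + F + D + T: effort 4 + 14 + 15 + 13 = 46 ≤ 50, user value 18 + 15 + 6 + 16 = 55.
Y + Z + F + T: effort 4 + 14 + 14 + 13 = 45 ≤ 50, user value 18 + 10 + 15 + 16 = 59.
Best is Y, Z, F, and T with total user value 59.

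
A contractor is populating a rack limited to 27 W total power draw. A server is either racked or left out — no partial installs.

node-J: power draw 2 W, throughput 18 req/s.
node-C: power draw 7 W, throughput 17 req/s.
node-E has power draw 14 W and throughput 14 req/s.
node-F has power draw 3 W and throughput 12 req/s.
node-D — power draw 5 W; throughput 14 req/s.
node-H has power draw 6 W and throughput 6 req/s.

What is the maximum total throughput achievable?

node-J + node-C + node-F + node-D + node-H: power draw 2 + 7 + 3 + 5 + 6 = 23 ≤ 27, throughput 18 + 17 + 12 + 14 + 6 = 67.
node-J + node-C + node-E + node-F: power draw 2 + 7 + 14 + 3 = 26 ≤ 27, throughput 18 + 17 + 14 + 12 = 61.
node-J + node-C + node-F + node-D: power draw 2 + 7 + 3 + 5 = 17 ≤ 27, throughput 18 + 17 + 12 + 14 = 61.
Best is node-J, node-C, node-F, node-D, and node-H with total throughput 67.

67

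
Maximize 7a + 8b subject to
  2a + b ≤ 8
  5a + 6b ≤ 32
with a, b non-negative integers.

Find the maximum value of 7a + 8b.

Relaxing integrality, the LP optimum is 43.43 at (a,b) = (2.29, 3.43), which is not an integer point.
(a,b)=(0,5): 2·0+1·5=5≤8, 5·0+6·5=30≤32, objective 40.
(a,b)=(1,4): 2·1+1·4=6≤8, 5·1+6·4=29≤32, objective 39.
(a,b)=(2,3): 2·2+1·3=7≤8, 5·2+6·3=28≤32, objective 38.
The best lattice point is (0,5), giving 40.

40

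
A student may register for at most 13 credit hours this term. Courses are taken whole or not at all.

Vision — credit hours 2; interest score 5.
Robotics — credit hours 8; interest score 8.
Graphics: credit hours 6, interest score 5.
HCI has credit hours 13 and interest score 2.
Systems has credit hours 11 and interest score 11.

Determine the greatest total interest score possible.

16

Systems: credit hours 11 ≤ 13, interest score 11.
Vision + Robotics: credit hours 2 + 8 = 10 ≤ 13, interest score 5 + 8 = 13.
Vision + Systems: credit hours 2 + 11 = 13 ≤ 13, interest score 5 + 11 = 16.
Best is Vision and Systems with total interest score 16.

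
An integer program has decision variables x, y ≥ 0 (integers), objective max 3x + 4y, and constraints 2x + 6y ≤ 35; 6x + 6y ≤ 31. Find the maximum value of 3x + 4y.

20

(x,y)=(0,5) is feasible, giving 20.
(x,y)=(1,4) is feasible, giving 19.
(x,y)=(0,4) is feasible, giving 16.
The best lattice point is (0,5), giving 20.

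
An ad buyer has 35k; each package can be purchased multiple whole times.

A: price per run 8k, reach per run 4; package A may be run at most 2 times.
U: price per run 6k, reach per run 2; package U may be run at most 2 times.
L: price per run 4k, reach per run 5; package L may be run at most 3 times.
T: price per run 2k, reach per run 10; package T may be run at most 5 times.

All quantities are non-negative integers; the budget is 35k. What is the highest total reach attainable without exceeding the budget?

69

This is a bounded integer knapsack.
T has the best ratio (10/2); taking only T gives at most 5×10 = 50 (stopped by the supply cap of 5).
Mixing does better — 2×U, 3×L, and 5×T: price 34 ≤ 35, reach 2·2 + 3·5 + 5·10 = 69.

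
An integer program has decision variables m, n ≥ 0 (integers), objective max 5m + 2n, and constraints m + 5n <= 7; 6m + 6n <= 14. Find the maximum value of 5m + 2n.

10

Relaxing integrality, the LP optimum is 11.67 at (m,n) = (2.33, 0), which is not an integer point.
(m,n)=(2,0): 1·2+5·0=2≤7, 6·2+6·0=12≤14, objective 10.
(m,n)=(1,1): 1·1+5·1=6≤7, 6·1+6·1=12≤14, objective 7.
No feasible integer point exceeds 10.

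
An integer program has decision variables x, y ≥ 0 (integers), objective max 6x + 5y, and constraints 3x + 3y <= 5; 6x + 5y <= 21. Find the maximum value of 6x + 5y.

(x,y)=(1,0) is feasible, giving 6.
(x,y)=(0,1) is feasible, giving 5.
(x,y)=(0,0) is feasible, giving 0.
Maximum is 6 at (x,y)=(1,0).

6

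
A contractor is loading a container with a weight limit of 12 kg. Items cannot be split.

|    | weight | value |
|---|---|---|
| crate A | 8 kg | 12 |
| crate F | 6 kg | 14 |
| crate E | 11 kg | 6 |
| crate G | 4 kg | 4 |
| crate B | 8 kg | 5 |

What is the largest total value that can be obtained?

18

This is an integer program with binary decision variables.
Take crate F and crate G: weight 6 + 4 = 10 ≤ 12, value 14 + 4 = 18.
No other feasible combination does better.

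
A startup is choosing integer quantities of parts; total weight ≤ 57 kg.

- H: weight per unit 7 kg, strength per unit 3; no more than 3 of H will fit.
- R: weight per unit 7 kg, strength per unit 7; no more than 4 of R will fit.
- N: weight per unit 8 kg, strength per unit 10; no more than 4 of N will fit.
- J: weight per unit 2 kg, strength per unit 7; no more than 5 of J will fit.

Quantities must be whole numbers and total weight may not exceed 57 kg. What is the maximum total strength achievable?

89

3×R, 3×N, and 5×J: weight 55 ≤ 57, strength 3·7 + 3·10 + 5·7 = 86.
2×R, 4×N, and 5×J: weight 56 ≤ 57, strength 2·7 + 4·10 + 5·7 = 89.
Best is 89.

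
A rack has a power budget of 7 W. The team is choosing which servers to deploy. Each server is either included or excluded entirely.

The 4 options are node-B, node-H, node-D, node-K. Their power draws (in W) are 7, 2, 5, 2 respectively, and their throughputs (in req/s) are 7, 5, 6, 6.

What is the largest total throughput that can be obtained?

12

node-H + node-D: power draw 2 + 5 = 7 ≤ 7, throughput 5 + 6 = 11.
node-H + node-K: power draw 2 + 2 = 4 ≤ 7, throughput 5 + 6 = 11.
node-D + node-K: power draw 5 + 2 = 7 ≤ 7, throughput 6 + 6 = 12.
Best is node-D and node-K with total throughput 12.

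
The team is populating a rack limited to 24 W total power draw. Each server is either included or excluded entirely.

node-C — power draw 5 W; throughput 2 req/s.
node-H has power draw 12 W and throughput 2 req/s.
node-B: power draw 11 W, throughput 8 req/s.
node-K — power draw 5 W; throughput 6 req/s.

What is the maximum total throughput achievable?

16

Allowing fractional choices, the relaxed optimum would be about 16.5, but servers are indivisible.
node-B + node-K: power draw 11 + 5 = 16 ≤ 24, throughput 8 + 6 = 14.
node-C + node-B + node-K: power draw 5 + 11 + 5 = 21 ≤ 24, throughput 2 + 8 + 6 = 16.
Best is node-C, node-B, and node-K with total throughput 16.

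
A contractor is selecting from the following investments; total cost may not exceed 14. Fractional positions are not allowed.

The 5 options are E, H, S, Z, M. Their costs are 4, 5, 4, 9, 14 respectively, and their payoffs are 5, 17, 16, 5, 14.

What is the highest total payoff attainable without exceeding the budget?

38

Allowing fractional choices, the relaxed optimum would be about 39.0, but investments are indivisible.
E + H + S: cost 4 + 5 + 4 = 13 ≤ 14, payoff 5 + 17 + 16 = 38.
E + H: cost 4 + 5 = 9 ≤ 14, payoff 5 + 17 = 22.
H + S: cost 5 + 4 = 9 ≤ 14, payoff 17 + 16 = 33.
Best is E, H, and S with total payoff 38.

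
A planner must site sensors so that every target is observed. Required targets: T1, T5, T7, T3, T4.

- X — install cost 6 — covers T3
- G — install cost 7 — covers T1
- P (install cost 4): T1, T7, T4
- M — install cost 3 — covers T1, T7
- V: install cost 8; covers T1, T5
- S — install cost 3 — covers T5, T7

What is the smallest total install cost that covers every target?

Choose X, P, and S: together they cover T1, T5, T7, T3, T4 — every target.
Total install cost: 6 + 4 + 3 = 13.
No cover costs less than 13.

13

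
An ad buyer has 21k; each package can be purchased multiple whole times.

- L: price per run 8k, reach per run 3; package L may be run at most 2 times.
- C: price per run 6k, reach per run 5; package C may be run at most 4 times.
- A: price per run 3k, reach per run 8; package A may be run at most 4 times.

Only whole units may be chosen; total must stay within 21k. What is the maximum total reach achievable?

37

A has the best ratio (8/3); taking only A gives at most 4×8 = 32 (stopped by the supply cap of 4).
Mixing does better — 1×C and 4×A: price 18 ≤ 21, reach 1·5 + 4·8 = 37.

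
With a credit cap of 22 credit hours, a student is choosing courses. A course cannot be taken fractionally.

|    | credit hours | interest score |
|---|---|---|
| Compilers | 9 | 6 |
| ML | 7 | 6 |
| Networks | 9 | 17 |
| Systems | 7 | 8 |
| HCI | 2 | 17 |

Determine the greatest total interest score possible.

Networks + Systems + HCI: credit hours 9 + 7 + 2 = 18 ≤ 22, interest score 17 + 8 + 17 = 42.
ML + Networks + HCI: credit hours 7 + 9 + 2 = 18 ≤ 22, interest score 6 + 17 + 17 = 40.
Best is Networks, Systems, and HCI with total interest score 42.

42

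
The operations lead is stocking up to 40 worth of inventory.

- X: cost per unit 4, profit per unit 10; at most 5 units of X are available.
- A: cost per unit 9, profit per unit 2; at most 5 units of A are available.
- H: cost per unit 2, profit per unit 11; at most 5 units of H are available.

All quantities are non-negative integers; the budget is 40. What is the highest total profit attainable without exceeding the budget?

107

This is a bounded integer knapsack.
H has the best ratio (11/2); taking only H gives at most 5×11 = 55 (stopped by the supply cap of 5).
Mixing does better — 5×X, 1×A, and 5×H: cost 39 ≤ 40, profit 5·10 + 1·2 + 5·11 = 107.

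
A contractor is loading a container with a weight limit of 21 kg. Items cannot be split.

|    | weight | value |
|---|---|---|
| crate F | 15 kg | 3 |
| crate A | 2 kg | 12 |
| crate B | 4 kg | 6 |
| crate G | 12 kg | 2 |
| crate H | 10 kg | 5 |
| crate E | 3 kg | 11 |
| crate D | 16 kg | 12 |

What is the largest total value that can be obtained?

35

Allowing fractional choices, the relaxed optimum would be about 38.0, but items are indivisible.
crate A + crate B + crate G + crate E: weight 2 + 4 + 12 + 3 = 21 ≤ 21, value 12 + 6 + 2 + 11 = 31.
crate A + crate E + crate D: weight 2 + 3 + 16 = 21 ≤ 21, value 12 + 11 + 12 = 35.
crate A + crate B + crate H + crate E: weight 2 + 4 + 10 + 3 = 19 ≤ 21, value 12 + 6 + 5 + 11 = 34.
Best is crate A, crate E, and crate D with total value 35.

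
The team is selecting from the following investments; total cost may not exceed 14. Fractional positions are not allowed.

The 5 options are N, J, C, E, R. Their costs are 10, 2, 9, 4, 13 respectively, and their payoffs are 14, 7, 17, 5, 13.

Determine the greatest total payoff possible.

Allowing fractional choices, the relaxed optimum would be about 28.2, but investments are indivisible.
J + C: cost 2 + 9 = 11 ≤ 14, payoff 7 + 17 = 24.
C + E: cost 9 + 4 = 13 ≤ 14, payoff 17 + 5 = 22.
Best is J and C with total payoff 24.

24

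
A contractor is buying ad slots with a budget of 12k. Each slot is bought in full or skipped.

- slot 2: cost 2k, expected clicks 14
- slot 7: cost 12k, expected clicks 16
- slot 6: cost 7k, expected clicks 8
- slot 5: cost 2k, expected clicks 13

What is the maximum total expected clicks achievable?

35

This is an integer program with binary decision variables.
Take slot 2, slot 6, and slot 5: cost 2 + 7 + 2 = 11 ≤ 12, expected clicks 14 + 8 + 13 = 35.
No other feasible combination does better.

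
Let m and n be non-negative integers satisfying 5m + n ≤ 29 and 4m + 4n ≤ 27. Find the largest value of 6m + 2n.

32

(m,n)=(5,1): 5·5+1·1=26≤29, 4·5+4·1=24≤27, objective 32.
(m,n)=(5,0): 5·5+1·0=25≤29, 4·5+4·0=20≤27, objective 30.
(m,n)=(4,2): 5·4+1·2=22≤29, 4·4+4·2=24≤27, objective 28.
Maximum is 32 at (m,n)=(5,1).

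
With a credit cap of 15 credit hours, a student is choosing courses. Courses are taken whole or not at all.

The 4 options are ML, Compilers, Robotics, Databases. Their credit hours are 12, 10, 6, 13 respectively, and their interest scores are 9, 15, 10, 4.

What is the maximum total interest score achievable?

15

Allowing fractional choices, the relaxed optimum would be about 23.5, but courses are indivisible.
Compilers: credit hours 10 ≤ 15, interest score 15.
Robotics: credit hours 6 ≤ 15, interest score 10.
ML: credit hours 12 ≤ 15, interest score 9.
Best is Compilers with total interest score 15.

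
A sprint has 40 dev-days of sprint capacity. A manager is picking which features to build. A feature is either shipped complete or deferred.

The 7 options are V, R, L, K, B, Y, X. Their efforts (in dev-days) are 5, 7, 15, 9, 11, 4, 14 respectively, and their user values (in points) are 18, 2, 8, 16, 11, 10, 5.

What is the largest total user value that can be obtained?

Treat it as a binary knapsack problem.
Allowing fractional choices, the relaxed optimum would be about 60.9, but features are indivisible.
V + R + K + B + Y: effort 5 + 7 + 9 + 11 + 4 = 36 ≤ 40, user value 18 + 2 + 16 + 11 + 10 = 57.
V + K + B + Y: effort 5 + 9 + 11 + 4 = 29 ≤ 40, user value 18 + 16 + 11 + 10 = 55.
V + R + L + K + Y: effort 5 + 7 + 15 + 9 + 4 = 40 ≤ 40, user value 18 + 2 + 8 + 16 + 10 = 54.
Best is V, R, K, B, and Y with total user value 57.

57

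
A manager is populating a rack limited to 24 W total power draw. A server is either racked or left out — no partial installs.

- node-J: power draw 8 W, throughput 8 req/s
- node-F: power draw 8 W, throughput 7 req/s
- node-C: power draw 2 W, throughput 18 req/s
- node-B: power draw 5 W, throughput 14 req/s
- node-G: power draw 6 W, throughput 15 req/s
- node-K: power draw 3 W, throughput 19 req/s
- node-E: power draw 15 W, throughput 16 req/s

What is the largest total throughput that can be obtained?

Allowing fractional choices, the relaxed optimum would be about 74.5, but servers are indivisible.
node-J + node-C + node-B + node-G + node-K: power draw 8 + 2 + 5 + 6 + 3 = 24 ≤ 24, throughput 8 + 18 + 14 + 15 + 19 = 74.
node-F + node-C + node-B + node-G + node-K: power draw 8 + 2 + 5 + 6 + 3 = 24 ≤ 24, throughput 7 + 18 + 14 + 15 + 19 = 73.
node-C + node-B + node-G + node-K: power draw 2 + 5 + 6 + 3 = 16 ≤ 24, throughput 18 + 14 + 15 + 19 = 66.
Best is node-J, node-C, node-B, node-G, and node-K with total throughput 74.

74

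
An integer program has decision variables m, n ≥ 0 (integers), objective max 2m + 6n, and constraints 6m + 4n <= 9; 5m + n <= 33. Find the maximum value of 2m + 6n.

The continuous relaxation peaks at (0, 2.25) with value 13.50; rounding to a feasible lattice point costs some objective.
(m,n)=(0,2): 6·0+4·2=8≤9, 5·0+1·2=2≤33, objective 12.
(m,n)=(0,1): 6·0+4·1=4≤9, 5·0+1·1=1≤33, objective 6.
No feasible integer point exceeds 12.

12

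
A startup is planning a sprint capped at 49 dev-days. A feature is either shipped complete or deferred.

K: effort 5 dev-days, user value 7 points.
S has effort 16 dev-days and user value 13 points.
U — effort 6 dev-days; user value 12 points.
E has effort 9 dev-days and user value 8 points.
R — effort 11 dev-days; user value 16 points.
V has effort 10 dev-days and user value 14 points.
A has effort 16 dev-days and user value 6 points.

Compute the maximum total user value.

62

Allowing fractional choices, the relaxed optimum would be about 63.5, but features are indivisible.
K + S + U + R + V: effort 5 + 16 + 6 + 11 + 10 = 48 ≤ 49, user value 7 + 13 + 12 + 16 + 14 = 62.
K + U + E + R + V: effort 5 + 6 + 9 + 11 + 10 = 41 ≤ 49, user value 7 + 12 + 8 + 16 + 14 = 57.
K + S + U + E + R: effort 5 + 16 + 6 + 9 + 11 = 47 ≤ 49, user value 7 + 13 + 12 + 8 + 16 = 56.
Best is K, S, U, R, and V with total user value 62.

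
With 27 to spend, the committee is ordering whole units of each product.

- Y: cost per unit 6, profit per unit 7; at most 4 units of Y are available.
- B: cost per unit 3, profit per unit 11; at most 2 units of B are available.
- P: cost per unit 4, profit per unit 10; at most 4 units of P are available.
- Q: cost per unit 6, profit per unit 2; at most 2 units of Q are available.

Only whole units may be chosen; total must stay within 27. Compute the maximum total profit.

B has the best ratio (11/3); taking only B gives at most 2×11 = 22 (stopped by the supply cap of 2).
Mixing does better — 2×B and 4×P: cost 22 ≤ 27, profit 2·11 + 4·10 = 62.

62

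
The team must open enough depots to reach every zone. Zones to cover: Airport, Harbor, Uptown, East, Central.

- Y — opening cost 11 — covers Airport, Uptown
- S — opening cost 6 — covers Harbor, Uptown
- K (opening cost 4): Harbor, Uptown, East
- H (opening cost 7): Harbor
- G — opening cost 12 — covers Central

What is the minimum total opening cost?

Choose Y, K, and G: together they cover Airport, Harbor, Uptown, East, Central — every zone.
Total opening cost: 11 + 4 + 12 = 27.

27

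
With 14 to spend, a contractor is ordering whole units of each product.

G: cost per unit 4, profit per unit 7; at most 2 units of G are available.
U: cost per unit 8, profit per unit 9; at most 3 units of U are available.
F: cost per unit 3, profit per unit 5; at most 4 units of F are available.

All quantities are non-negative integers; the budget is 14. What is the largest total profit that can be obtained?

24

Take 2×G and 2×F: cost 14 ≤ 14, profit 2·7 + 2·5 = 24.
G has the best ratio (7/4) and is taken to its limit of 2; remaining capacity is filled optimally with the others.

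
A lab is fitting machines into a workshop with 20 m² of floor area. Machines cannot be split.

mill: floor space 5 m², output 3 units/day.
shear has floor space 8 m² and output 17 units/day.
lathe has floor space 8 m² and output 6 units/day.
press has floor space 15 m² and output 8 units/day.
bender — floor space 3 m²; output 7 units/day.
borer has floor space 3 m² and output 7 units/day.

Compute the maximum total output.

This is an integer program with binary decision variables.
Allowing fractional choices, the relaxed optimum would be about 35.5, but machines are indivisible.
shear + bender + borer: floor space 8 + 3 + 3 = 14 ≤ 20, output 17 + 7 + 7 = 31.
shear + lathe + bender: floor space 8 + 8 + 3 = 19 ≤ 20, output 17 + 6 + 7 = 30.
mill + shear + bender + borer: floor space 5 + 8 + 3 + 3 = 19 ≤ 20, output 3 + 17 + 7 + 7 = 34.
Best is mill, shear, bender, and borer with total output 34.

34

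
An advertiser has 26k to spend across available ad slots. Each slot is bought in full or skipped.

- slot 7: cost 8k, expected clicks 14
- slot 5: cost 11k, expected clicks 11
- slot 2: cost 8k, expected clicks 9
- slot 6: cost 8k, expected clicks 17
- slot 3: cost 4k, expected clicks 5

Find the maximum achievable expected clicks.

40

Treat it as a binary knapsack problem.
slot 7 + slot 2 + slot 6: cost 8 + 8 + 8 = 24 ≤ 26, expected clicks 14 + 9 + 17 = 40.
slot 5 + slot 6 + slot 3: cost 11 + 8 + 4 = 23 ≤ 26, expected clicks 11 + 17 + 5 = 33.
slot 7 + slot 6 + slot 3: cost 8 + 8 + 4 = 20 ≤ 26, expected clicks 14 + 17 + 5 = 36.
Best is slot 7, slot 2, and slot 6 with total expected clicks 40.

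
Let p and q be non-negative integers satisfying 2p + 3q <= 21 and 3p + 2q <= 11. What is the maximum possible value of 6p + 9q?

(p,q)=(0,5) is feasible, giving 45.
(p,q)=(1,4) is feasible, giving 42.
(p,q)=(0,4) is feasible, giving 36.
The best lattice point is (0,5), giving 45.

45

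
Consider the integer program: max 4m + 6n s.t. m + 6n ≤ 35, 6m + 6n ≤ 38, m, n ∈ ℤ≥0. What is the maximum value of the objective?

34

(m,n)=(1,5) is feasible, giving 34.
(m,n)=(2,4) is feasible, giving 32.
The best lattice point is (1,5), giving 34.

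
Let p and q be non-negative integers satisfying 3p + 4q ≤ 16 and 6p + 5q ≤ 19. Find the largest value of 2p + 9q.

(p,q)=(0,3) is feasible, giving 27.
(p,q)=(1,2) is feasible, giving 20.
(p,q)=(0,2) is feasible, giving 18.
No feasible integer point exceeds 27.

27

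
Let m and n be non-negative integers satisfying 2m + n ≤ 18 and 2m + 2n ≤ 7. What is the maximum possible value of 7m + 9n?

Relaxing integrality, the LP optimum is 31.50 at (m,n) = (0, 3.5), which is not an integer point.
(m,n)=(0,3): 2·0+1·3=3≤18, 2·0+2·3=6≤7, objective 27.
(m,n)=(1,2): 2·1+1·2=4≤18, 2·1+2·2=6≤7, objective 25.
(m,n)=(0,2): 2·0+1·2=2≤18, 2·0+2·2=4≤7, objective 18.
No feasible integer point exceeds 27.

27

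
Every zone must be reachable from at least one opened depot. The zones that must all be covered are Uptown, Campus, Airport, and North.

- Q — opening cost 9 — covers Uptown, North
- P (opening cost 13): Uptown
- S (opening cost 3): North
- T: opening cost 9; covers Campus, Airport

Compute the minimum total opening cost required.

18

This is an integer covering problem.
The greedy cost-per-new-zone heuristic would pick S, T, and Q for 21, but a cheaper cover exists.
Choose Q and T: together they cover Uptown, Campus, Airport, North — every zone.
Total opening cost: 9 + 9 = 18.
No cover costs less than 18.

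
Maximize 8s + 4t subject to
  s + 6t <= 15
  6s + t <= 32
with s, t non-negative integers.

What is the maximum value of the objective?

44

The continuous relaxation peaks at (5.06, 1.66) with value 47.09; rounding to a feasible lattice point costs some objective.
(s,t)=(5,1): 1·5+6·1=11≤15, 6·5+1·1=31≤32, objective 44.
(s,t)=(5,0): 1·5+6·0=5≤15, 6·5+1·0=30≤32, objective 40.
The best lattice point is (5,1), giving 44.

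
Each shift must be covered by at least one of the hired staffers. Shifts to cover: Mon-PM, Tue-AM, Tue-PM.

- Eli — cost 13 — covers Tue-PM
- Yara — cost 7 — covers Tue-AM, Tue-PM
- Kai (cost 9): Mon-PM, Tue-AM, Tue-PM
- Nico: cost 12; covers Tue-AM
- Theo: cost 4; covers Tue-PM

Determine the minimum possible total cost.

This is a weighted set-cover instance.
Kai alone covers Mon-PM, Tue-AM, Tue-PM — every shift.
Total cost: 9.
No cover costs less than 9.

9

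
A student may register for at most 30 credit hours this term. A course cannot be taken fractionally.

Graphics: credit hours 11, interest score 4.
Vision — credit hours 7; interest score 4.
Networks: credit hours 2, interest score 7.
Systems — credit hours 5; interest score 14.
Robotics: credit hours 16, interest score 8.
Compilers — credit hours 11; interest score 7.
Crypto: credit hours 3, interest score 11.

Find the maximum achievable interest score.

43

Take Vision, Networks, Systems, Compilers, and Crypto: credit hours 7 + 2 + 5 + 11 + 3 = 28 ≤ 30, interest score 4 + 7 + 14 + 7 + 11 = 43.
No other feasible combination does better.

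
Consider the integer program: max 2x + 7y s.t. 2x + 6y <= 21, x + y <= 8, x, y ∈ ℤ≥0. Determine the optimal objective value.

23

The continuous relaxation peaks at (0, 3.5) with value 24.50; rounding to a feasible lattice point costs some objective.
(x,y)=(1,3) is feasible, giving 23.
(x,y)=(0,3) is feasible, giving 21.
No feasible integer point exceeds 23.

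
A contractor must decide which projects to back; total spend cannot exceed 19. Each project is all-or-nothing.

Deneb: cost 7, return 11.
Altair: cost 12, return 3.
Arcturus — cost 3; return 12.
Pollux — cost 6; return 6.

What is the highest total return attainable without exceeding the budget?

29

This is a 0-1 knapsack instance.
Allowing fractional choices, the relaxed optimum would be about 29.8, but projects are indivisible.
Deneb + Arcturus: cost 7 + 3 = 10 ≤ 19, return 11 + 12 = 23.
Arcturus + Pollux: cost 3 + 6 = 9 ≤ 19, return 12 + 6 = 18.
Deneb + Arcturus + Pollux: cost 7 + 3 + 6 = 16 ≤ 19, return 11 + 12 + 6 = 29.
Best is Deneb, Arcturus, and Pollux with total return 29.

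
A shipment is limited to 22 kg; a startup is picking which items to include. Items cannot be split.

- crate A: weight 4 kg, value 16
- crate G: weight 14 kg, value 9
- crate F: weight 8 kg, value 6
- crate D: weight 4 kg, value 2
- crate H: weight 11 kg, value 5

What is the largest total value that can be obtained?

27

crate A + crate G: weight 4 + 14 = 18 ≤ 22, value 16 + 9 = 25.
crate A + crate G + crate D: weight 4 + 14 + 4 = 22 ≤ 22, value 16 + 9 + 2 = 27.
crate A + crate F + crate D: weight 4 + 8 + 4 = 16 ≤ 22, value 16 + 6 + 2 = 24.
Best is crate A, crate G, and crate D with total value 27.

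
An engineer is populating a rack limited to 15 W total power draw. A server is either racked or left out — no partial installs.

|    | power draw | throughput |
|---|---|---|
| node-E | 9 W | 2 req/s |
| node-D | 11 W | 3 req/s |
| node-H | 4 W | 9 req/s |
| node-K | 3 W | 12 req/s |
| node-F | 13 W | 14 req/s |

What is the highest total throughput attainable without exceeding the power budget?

This is a 0-1 knapsack instance.
node-D + node-K: power draw 11 + 3 = 14 ≤ 15, throughput 3 + 12 = 15.
node-H + node-K: power draw 4 + 3 = 7 ≤ 15, throughput 9 + 12 = 21.
node-E + node-K: power draw 9 + 3 = 12 ≤ 15, throughput 2 + 12 = 14.
Best is node-H and node-K with total throughput 21.

21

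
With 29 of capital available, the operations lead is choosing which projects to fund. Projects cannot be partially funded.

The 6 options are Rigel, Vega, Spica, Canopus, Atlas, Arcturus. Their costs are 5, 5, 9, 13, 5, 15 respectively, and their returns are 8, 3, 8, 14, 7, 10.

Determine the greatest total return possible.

32

Rigel + Canopus + Atlas: cost 5 + 13 + 5 = 23 ≤ 29, return 8 + 14 + 7 = 29.
Rigel + Spica + Canopus: cost 5 + 9 + 13 = 27 ≤ 29, return 8 + 8 + 14 = 30.
Rigel + Vega + Canopus + Atlas: cost 5 + 5 + 13 + 5 = 28 ≤ 29, return 8 + 3 + 14 + 7 = 32.
Best is Rigel, Vega, Canopus, and Atlas with total return 32.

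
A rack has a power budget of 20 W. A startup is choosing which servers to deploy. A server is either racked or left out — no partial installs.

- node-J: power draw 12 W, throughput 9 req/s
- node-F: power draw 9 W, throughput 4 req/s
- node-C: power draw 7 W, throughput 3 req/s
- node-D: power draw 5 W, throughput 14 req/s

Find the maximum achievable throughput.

23

Allowing fractional choices, the relaxed optimum would be about 24.3, but servers are indivisible.
node-C + node-D: power draw 7 + 5 = 12 ≤ 20, throughput 3 + 14 = 17.
node-J + node-D: power draw 12 + 5 = 17 ≤ 20, throughput 9 + 14 = 23.
node-F + node-D: power draw 9 + 5 = 14 ≤ 20, throughput 4 + 14 = 18.
Best is node-J and node-D with total throughput 23.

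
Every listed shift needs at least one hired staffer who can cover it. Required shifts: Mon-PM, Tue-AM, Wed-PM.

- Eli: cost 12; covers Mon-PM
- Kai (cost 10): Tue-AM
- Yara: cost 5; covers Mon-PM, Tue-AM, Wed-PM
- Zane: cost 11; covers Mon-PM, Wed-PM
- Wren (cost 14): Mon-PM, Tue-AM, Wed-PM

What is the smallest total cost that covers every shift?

This is a weighted set-cover instance.
Yara alone covers Mon-PM, Tue-AM, Wed-PM — every shift.
Total cost: 5.
No cover costs less than 5.

5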